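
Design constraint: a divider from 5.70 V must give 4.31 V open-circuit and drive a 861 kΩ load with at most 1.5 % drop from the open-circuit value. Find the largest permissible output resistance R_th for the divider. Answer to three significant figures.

Loading drop = R_th/(R_th + R_L) ≤ 0.0150, so R_th ≤ R_L · ε/(1−ε) = 861 kΩ × 0.0150/0.9850 = 13.1 kΩ.
(Any R1, R2 with R2/(R1+R2) = 0.756 and R1‖R2 ≤ 13.1 kΩ will meet the spec.)

R_th ≤ 13.1 kΩ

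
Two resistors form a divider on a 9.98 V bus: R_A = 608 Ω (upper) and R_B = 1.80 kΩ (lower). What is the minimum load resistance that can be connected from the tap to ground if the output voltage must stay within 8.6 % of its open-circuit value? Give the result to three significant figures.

R_L(min) ≈ 4.83 kΩ

Output resistance R_th = R_A‖R_B = (608 × 1800)/2408 = 454.5 Ω.
The fractional drop is R_th/(R_th + R_L); requiring this ≤ 0.0860 gives R_L ≥ R_th(1/0.0860 − 1) = 454.5 × 10.63 = 4.83 kΩ.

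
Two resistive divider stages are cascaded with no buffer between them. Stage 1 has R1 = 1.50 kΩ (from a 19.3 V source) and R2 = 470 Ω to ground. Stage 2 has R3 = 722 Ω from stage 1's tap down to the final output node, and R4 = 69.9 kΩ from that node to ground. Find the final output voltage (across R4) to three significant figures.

Stage 2 presents R3+R4 = 70620 Ω as a load on stage 1's tap.
Stage 1's lower leg becomes R2‖(R3+R4) = 466.9 Ω, so V_mid = 19.3 × 466.9/1967 = 4.581 V.
Stage 2 is itself unloaded: V_out = V_mid × R4/(R3+R4) = 4.581 × 69900/70620 = 4.53 V.

V_out ≈ 4.53 V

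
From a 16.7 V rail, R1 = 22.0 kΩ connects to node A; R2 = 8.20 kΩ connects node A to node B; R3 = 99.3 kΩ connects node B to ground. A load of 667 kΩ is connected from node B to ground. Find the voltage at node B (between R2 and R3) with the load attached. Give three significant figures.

V ≈ 12.4 V

At node B, R3 is in parallel with the load: R3‖R_L = 86.43 kΩ.
Below node A the resistance is R2 + (R3‖R_L) = 94.63 kΩ, so V_A = 16.7 × 94.63/116.6 = 13.55 V.
Then V_B = V_A × (R3‖R_L)/(R2 + R3‖R_L) = 13.55 × 86.43/94.63 = 12.4 V.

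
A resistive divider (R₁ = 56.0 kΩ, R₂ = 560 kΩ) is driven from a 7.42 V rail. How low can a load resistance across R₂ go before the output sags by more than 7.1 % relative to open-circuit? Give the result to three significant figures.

R_L(min) ≈ 666 kΩ

Output resistance R_th = R₁‖R₂ = (56.0 × 560)/616.0 = 50.91 kΩ.
The fractional drop is R_th/(R_th + R_L); requiring this ≤ 0.0710 gives R_L ≥ R_th(1/0.0710 − 1) = 50.91 × 13.08 = 666 kΩ.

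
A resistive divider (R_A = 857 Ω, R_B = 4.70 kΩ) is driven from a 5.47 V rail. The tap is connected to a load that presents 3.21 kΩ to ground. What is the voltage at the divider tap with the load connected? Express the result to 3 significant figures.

The load sits in parallel with R_B: R_B‖R_L = (4700 × 3210) / (4700 + 3210) = 1907 Ω.
V_out = 5.47 × 1907 / (857 + 1907) = 5.47 × 1907/2764 = 3.77 V.

V_out ≈ 3.77 V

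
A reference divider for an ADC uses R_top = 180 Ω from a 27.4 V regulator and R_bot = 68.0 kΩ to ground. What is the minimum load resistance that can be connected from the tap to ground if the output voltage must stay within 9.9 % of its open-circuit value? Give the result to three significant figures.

Output resistance R_th = R_top‖R_bot = (180 × 68000)/68180 = 179.5 Ω.
The fractional drop is R_th/(R_th + R_L); requiring this ≤ 0.0990 gives R_L ≥ R_th(1/0.0990 − 1) = 179.5 × 9.101 = 1.63 kΩ.

R_L(min) ≈ 1.63 kΩ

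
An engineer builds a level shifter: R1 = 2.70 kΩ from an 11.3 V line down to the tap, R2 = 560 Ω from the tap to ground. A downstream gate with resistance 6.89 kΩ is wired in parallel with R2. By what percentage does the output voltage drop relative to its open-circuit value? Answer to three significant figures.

6.31 %

The divider's output (Thévenin) resistance is R1‖R2 = 463.8 Ω.
Fractional drop under load = R_th/(R_th + R_L) = 463.8 / (463.8 + 6890) = 0.06307.
So the output falls by 6.31 %.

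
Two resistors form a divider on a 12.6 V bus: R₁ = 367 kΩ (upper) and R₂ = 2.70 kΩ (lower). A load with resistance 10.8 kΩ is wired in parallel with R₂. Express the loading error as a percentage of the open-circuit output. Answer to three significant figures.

Unloaded V = 12.6 × 2.70/369.7 = 0.09202 V.
Loaded: R₂‖R_L = 2.160 kΩ, giving V = 12.6 × 2.160/369.2 = 0.07372 V.
Drop = (0.09202 − 0.07372) / 0.09202 = 19.9 %.

19.9 %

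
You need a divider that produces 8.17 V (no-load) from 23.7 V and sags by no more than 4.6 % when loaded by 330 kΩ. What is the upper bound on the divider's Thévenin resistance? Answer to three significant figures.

Loading drop = R_th/(R_th + R_L) ≤ 0.0460, so R_th ≤ R_L · ε/(1−ε) = 330 kΩ × 0.0460/0.9540 = 15.9 kΩ.
(Any R1, R2 with R2/(R1+R2) = 0.345 and R1‖R2 ≤ 15.9 kΩ will meet the spec.)

R_th ≤ 15.9 kΩ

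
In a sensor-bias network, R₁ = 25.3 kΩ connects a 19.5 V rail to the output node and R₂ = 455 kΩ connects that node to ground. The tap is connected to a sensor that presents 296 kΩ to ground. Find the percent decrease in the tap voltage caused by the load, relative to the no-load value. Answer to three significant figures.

The divider's output (Thévenin) resistance is R₁‖R₂ = 23.97 kΩ.
Fractional drop under load = R_th/(R_th + R_L) = 23.97 / (23.97 + 296) = 0.07491.
So the output falls by 7.49 %.

7.49 %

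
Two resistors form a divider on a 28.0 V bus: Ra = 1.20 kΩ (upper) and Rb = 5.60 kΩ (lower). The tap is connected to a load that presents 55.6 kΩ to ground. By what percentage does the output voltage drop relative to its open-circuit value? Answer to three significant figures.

1.75 %

The divider's output (Thévenin) resistance is Ra‖Rb = 0.9882 kΩ.
Fractional drop under load = R_th/(R_th + R_L) = 0.9882 / (0.9882 + 55.6) = 0.01746.
So the output falls by 1.75 %.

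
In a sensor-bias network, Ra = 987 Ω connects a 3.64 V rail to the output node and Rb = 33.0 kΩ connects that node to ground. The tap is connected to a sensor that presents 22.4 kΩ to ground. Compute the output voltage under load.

The load sits in parallel with Rb: Rb‖R_L = (33000 × 22400) / (33000 + 22400) = 13340 Ω.
V_out = 3.64 × 13340 / (987 + 13340) = 3.64 × 13340/14330 = 3.39 V.

V_out ≈ 3.39 V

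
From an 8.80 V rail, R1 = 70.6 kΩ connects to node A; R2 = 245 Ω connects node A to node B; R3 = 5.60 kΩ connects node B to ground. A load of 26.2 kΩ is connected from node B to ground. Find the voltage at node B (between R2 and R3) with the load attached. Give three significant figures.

At node B, R3 is in parallel with the load: R3‖R_L = 4614 Ω.
Below node A the resistance is R2 + (R3‖R_L) = 4859 Ω, so V_A = 8.80 × 4859/75460 = 0.5666 V.
Then V_B = V_A × (R3‖R_L)/(R2 + R3‖R_L) = 0.5666 × 4614/4859 = 0.538 V.

V ≈ 0.538 V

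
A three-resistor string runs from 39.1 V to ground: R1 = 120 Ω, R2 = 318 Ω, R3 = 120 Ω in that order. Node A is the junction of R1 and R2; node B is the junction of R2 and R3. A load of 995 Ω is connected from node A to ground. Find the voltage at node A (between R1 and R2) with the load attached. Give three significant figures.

Below node A the series string R2+R3 = 438.0 Ω sits in parallel with the 995 Ω load: 304.1 Ω.
V_A = 39.1 × 304.1/(120 + 304.1) = 28.0 V.

V ≈ 28.0 V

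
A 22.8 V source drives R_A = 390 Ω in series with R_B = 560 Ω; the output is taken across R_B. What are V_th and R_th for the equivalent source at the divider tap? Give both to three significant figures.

V_th = 13.4 V, R_th = 230 Ω

V_th is the open-circuit tap voltage: 22.8 × 560/(390 + 560) = 13.4 V.
With the supply zeroed, R_A and R_B appear in parallel from the tap: R_th = R_A‖R_B = (390 × 560)/950.0 = 230 Ω.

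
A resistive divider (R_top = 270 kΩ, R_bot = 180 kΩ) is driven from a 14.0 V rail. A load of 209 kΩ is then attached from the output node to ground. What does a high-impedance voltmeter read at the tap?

V_out ≈ 3.69 V

The load sits in parallel with R_bot: R_bot‖R_L = (180 × 209) / (180 + 209) = 96.71 kΩ.
V_out = 14.0 × 96.71 / (270 + 96.71) = 14.0 × 96.71/366.7 = 3.69 V.
(Unloaded it would have been 5.60 V.)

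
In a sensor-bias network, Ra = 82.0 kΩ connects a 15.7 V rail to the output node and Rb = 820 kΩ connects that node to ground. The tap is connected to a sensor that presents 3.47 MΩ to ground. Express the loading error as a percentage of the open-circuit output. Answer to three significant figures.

2.10 %

The divider's output (Thévenin) resistance is Ra‖Rb = 74.55 kΩ.
Fractional drop under load = R_th/(R_th + R_L) = 74.55 / (74.55 + 3470) = 0.02103.
So the output falls by 2.10 %.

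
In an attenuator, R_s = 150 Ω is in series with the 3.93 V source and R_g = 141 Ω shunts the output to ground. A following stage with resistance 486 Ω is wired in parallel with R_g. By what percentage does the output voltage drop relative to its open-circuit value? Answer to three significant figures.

Unloaded V = 3.93 × 141/291.0 = 1.9042 V.
Loaded: R_g‖R_L = 109.3 Ω, giving V = 3.93 × 109.3/259.3 = 1.6565 V.
Drop = (1.9042 − 1.6565) / 1.9042 = 13.0 %.

13.0 %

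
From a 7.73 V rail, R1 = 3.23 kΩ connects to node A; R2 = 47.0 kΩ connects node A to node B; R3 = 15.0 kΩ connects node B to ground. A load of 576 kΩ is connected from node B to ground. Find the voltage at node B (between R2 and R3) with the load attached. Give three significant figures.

V ≈ 1.74 V

At node B, R3 is in parallel with the load: R3‖R_L = 14.62 kΩ.
Below node A the resistance is R2 + (R3‖R_L) = 61.62 kΩ, so V_A = 7.73 × 61.62/64.85 = 7.345 V.
Then V_B = V_A × (R3‖R_L)/(R2 + R3‖R_L) = 7.345 × 14.62/61.62 = 1.74 V.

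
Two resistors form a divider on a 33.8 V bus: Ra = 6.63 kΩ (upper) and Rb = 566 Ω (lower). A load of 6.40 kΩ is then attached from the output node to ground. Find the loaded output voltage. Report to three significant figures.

V_out ≈ 2.46 V

The load sits in parallel with Rb: Rb‖R_L = (566 × 6400) / (566 + 6400) = 520.0 Ω.
V_out = 33.8 × 520.0 / (6630 + 520.0) = 33.8 × 520.0/7150 = 2.46 V.
(Unloaded it would have been 2.66 V.)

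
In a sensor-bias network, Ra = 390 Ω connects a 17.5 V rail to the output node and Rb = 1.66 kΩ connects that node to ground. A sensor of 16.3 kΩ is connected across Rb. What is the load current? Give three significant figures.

I_L ≈ 0.853 mA

Rb‖R_L = 1507 Ω; V_out = 17.5 × 1507/1897 = 13.90 V.
I_L = V_out / R_L = 13.90 / 16.3 kΩ = 0.853 mA.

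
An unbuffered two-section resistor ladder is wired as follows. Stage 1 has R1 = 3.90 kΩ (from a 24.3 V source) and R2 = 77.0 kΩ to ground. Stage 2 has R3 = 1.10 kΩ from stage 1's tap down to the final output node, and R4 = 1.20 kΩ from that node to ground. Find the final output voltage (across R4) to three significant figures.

V_out ≈ 4.62 V

Stage 2 presents R3+R4 = 2.300 kΩ as a load on stage 1's tap.
Stage 1's lower leg becomes R2‖(R3+R4) = 2.233 kΩ, so V_mid = 24.3 × 2.233/6.133 = 8.848 V.
Stage 2 is itself unloaded: V_out = V_mid × R4/(R3+R4) = 8.848 × 1.20/2.300 = 4.62 V.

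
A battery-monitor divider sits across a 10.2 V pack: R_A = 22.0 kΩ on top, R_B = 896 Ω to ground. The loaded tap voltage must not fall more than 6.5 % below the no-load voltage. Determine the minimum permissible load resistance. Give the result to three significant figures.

Output resistance R_th = R_A‖R_B = (22000 × 896)/22900 = 860.9 Ω.
The fractional drop is R_th/(R_th + R_L); requiring this ≤ 0.0650 gives R_L ≥ R_th(1/0.0650 − 1) = 860.9 × 14.38 = 12.4 kΩ.

R_L(min) ≈ 12.4 kΩ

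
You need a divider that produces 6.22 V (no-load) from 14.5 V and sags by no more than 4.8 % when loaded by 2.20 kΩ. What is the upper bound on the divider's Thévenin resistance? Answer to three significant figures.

R_th ≤ 111 Ω

Loading drop = R_th/(R_th + R_L) ≤ 0.0480, so R_th ≤ R_L · ε/(1−ε) = 2.20 kΩ × 0.0480/0.9520 = 111 Ω.
(Any R1, R2 with R2/(R1+R2) = 0.429 and R1‖R2 ≤ 111 Ω will meet the spec.)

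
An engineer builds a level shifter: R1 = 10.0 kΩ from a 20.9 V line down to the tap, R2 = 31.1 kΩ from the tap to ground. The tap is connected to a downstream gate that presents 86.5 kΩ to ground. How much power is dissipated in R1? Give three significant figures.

Total resistance from the source is R1 + (R2‖R_L) = 32.88 kΩ, so I = 20.9/32.88 kΩ = 0.6357 mA.
P = I²·R1 = (0.6357 mA)² × 10.0 kΩ = 4.04 mW.

P ≈ 4.04 mW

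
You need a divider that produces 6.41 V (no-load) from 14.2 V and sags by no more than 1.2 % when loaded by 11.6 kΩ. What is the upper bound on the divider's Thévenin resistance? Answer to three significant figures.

R_th ≤ 141 Ω

Loading drop = R_th/(R_th + R_L) ≤ 0.0120, so R_th ≤ R_L · ε/(1−ε) = 11.6 kΩ × 0.0120/0.9880 = 141 Ω.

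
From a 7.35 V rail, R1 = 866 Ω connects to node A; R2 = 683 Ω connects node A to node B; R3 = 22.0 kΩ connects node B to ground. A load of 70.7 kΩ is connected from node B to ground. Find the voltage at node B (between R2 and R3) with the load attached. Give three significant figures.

V ≈ 6.73 V

At node B, R3 is in parallel with the load: R3‖R_L = 16780 Ω.
Below node A the resistance is R2 + (R3‖R_L) = 17460 Ω, so V_A = 7.35 × 17460/18330 = 7.003 V.
Then V_B = V_A × (R3‖R_L)/(R2 + R3‖R_L) = 7.003 × 16780/17460 = 6.73 V.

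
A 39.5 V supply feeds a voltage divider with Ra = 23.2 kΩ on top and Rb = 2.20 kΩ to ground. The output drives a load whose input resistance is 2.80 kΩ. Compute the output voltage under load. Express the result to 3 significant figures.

The load sits in parallel with Rb: Rb‖R_L = (2.20 × 2.80) / (2.20 + 2.80) = 1.232 kΩ.
V_out = 39.5 × 1.232 / (23.2 + 1.232) = 39.5 × 1.232/24.43 = 1.99 V.
(Unloaded it would have been 3.42 V.)

V_out ≈ 1.99 V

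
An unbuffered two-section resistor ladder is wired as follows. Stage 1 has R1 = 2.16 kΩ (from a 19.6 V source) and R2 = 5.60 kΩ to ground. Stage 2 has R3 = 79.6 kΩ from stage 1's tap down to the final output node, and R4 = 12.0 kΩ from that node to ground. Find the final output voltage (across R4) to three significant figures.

Stage 2 presents R3+R4 = 91.60 kΩ as a load on stage 1's tap.
Stage 1's lower leg becomes R2‖(R3+R4) = 5.277 kΩ, so V_mid = 19.6 × 5.277/7.437 = 13.91 V.
Stage 2 is itself unloaded: V_out = V_mid × R4/(R3+R4) = 13.91 × 12.0/91.60 = 1.82 V.

V_out ≈ 1.82 V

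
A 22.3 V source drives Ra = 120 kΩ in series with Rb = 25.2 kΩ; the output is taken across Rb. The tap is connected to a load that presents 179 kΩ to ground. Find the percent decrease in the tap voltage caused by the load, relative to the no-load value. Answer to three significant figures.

10.4 %

Unloaded V = 22.3 × 25.2/145.2 = 3.8702 V.
Loaded: Rb‖R_L = 22.09 kΩ, giving V = 22.3 × 22.09/142.1 = 3.4669 V.
Drop = (3.8702 − 3.4669) / 3.8702 = 10.4 %.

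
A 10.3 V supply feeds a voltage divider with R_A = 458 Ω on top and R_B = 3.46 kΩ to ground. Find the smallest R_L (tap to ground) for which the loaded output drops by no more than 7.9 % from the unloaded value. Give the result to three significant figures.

Output resistance R_th = R_A‖R_B = (458 × 3460)/3918 = 404.5 Ω.
The fractional drop is R_th/(R_th + R_L); requiring this ≤ 0.0790 gives R_L ≥ R_th(1/0.0790 − 1) = 404.5 × 11.66 = 4.72 kΩ.

R_L(min) ≈ 4.72 kΩ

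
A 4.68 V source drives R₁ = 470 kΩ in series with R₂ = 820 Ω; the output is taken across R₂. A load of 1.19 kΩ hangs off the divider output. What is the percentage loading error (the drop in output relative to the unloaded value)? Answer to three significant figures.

40.8 %

The divider's output (Thévenin) resistance is R₁‖R₂ = 818.6 Ω.
Fractional drop under load = R_th/(R_th + R_L) = 818.6 / (818.6 + 1190) = 0.4075.
So the output falls by 40.8 %.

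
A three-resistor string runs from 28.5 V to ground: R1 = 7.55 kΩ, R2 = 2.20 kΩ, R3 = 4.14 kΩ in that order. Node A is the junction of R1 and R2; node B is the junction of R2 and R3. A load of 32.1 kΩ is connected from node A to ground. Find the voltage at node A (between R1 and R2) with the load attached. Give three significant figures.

V ≈ 11.7 V

Below node A the series string R2+R3 = 6.340 kΩ sits in parallel with the 32.1 kΩ load: 5.294 kΩ.
V_A = 28.5 × 5.294/(7.55 + 5.294) = 11.7 V.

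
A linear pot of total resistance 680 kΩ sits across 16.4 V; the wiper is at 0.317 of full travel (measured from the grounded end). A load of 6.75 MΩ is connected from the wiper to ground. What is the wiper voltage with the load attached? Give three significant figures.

The wiper splits the pot into (1−α)R = 464.4 kΩ above and αR = 215.6 kΩ below.
Lower section ‖ load = 208.9 kΩ.
V_wiper = 16.4 × 208.9/(464.4 + 208.9) = 5.09 V.

V ≈ 5.09 V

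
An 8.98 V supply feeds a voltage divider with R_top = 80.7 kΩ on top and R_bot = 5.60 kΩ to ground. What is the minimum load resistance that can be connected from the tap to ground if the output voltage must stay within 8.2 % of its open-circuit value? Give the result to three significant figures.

R_L(min) ≈ 58.6 kΩ

Output resistance R_th = R_top‖R_bot = (80.7 × 5.60)/86.30 = 5.237 kΩ.
The fractional drop is R_th/(R_th + R_L); requiring this ≤ 0.0820 gives R_L ≥ R_th(1/0.0820 − 1) = 5.237 × 11.20 = 58.6 kΩ.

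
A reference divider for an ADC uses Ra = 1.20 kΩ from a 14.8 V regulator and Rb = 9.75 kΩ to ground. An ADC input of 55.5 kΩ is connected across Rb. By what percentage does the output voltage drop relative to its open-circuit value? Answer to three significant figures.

The divider's output (Thévenin) resistance is Ra‖Rb = 1.068 kΩ.
Fractional drop under load = R_th/(R_th + R_L) = 1.068 / (1.068 + 55.5) = 0.01889.
So the output falls by 1.89 %.

1.89 %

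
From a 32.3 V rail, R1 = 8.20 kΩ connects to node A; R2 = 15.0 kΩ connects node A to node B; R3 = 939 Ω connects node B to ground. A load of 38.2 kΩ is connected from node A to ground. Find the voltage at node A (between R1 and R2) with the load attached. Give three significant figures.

V ≈ 18.7 V

Below node A the series string R2+R3 = 15940 Ω sits in parallel with the 38200 Ω load: 11250 Ω.
V_A = 32.3 × 11250/(8200 + 11250) = 18.7 V.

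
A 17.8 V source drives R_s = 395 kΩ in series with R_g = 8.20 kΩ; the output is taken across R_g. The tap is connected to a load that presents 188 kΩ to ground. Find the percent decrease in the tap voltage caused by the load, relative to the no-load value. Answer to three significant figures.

The divider's output (Thévenin) resistance is R_s‖R_g = 8.033 kΩ.
Fractional drop under load = R_th/(R_th + R_L) = 8.033 / (8.033 + 188) = 0.04098.
So the output falls by 4.10 %.

4.10 %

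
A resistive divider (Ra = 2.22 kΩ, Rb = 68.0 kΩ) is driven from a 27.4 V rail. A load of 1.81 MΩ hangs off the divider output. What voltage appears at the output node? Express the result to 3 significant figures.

V_out ≈ 26.5 V

The load sits in parallel with Rb: Rb‖R_L = (68.0 × 1810) / (68.0 + 1810) = 65.54 kΩ.
V_out = 27.4 × 65.54 / (2.22 + 65.54) = 27.4 × 65.54/67.76 = 26.5 V.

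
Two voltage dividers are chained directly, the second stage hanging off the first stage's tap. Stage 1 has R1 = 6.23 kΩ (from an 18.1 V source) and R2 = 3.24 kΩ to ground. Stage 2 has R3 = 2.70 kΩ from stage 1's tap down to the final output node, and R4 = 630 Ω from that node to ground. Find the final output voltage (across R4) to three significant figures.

V_out ≈ 0.714 V

Stage 2 presents R3+R4 = 3330 Ω as a load on stage 1's tap.
Stage 1's lower leg becomes R2‖(R3+R4) = 1642 Ω, so V_mid = 18.1 × 1642/7872 = 3.776 V.
Stage 2 is itself unloaded: V_out = V_mid × R4/(R3+R4) = 3.776 × 630/3330 = 0.714 V.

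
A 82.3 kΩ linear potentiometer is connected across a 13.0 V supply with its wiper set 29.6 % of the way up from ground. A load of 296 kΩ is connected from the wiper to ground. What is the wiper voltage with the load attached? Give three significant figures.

V ≈ 3.64 V

The wiper splits the pot into (1−α)R = 57.94 kΩ above and αR = 24.36 kΩ below.
Lower section ‖ load = 22.51 kΩ.
V_wiper = 13.0 × 22.51/(57.94 + 22.51) = 3.64 V.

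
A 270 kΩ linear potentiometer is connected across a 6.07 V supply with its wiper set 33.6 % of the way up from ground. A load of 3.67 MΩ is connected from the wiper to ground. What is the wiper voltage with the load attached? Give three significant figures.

V ≈ 2.01 V

The wiper splits the pot into (1−α)R = 179.3 kΩ above and αR = 90.72 kΩ below.
Lower section ‖ load = 88.53 kΩ.
V_wiper = 6.07 × 88.53/(179.3 + 88.53) = 2.01 V.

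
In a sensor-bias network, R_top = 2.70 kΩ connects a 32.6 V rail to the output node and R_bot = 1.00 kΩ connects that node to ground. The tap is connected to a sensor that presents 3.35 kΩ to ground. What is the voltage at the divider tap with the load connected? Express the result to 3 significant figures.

V_out ≈ 7.23 V

The load sits in parallel with R_bot: R_bot‖R_L = (1.00 × 3.35) / (1.00 + 3.35) = 0.7701 kΩ.
V_out = 32.6 × 0.7701 / (2.70 + 0.7701) = 32.6 × 0.7701/3.470 = 7.23 V.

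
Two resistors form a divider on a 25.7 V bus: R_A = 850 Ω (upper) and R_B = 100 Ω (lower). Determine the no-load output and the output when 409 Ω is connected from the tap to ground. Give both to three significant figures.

Open-circuit: V = 25.7 × 100/(850 + 100) = 2.71 V.
With the load, R_B becomes R_B‖R_L = 80.35 Ω, so V = 25.7 × 80.35/930.4 = 2.22 V.

Unloaded: 2.71 V; loaded: 2.22 V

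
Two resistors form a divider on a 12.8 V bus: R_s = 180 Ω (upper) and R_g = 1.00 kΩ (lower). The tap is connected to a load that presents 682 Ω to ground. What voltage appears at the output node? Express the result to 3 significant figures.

V_out ≈ 8.86 V

The load sits in parallel with R_g: R_g‖R_L = (1000 × 682) / (1000 + 682) = 405.5 Ω.
V_out = 12.8 × 405.5 / (180 + 405.5) = 12.8 × 405.5/585.5 = 8.86 V.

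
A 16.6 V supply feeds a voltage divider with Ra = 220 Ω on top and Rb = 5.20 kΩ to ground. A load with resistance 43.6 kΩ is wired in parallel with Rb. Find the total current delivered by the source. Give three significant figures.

I ≈ 3.41 mA

Rb‖R_L = 4646 Ω, so the source sees Ra + Rb‖R_L = 4866 Ω.
I = 16.6 V / 4866 Ω = 3.41 mA.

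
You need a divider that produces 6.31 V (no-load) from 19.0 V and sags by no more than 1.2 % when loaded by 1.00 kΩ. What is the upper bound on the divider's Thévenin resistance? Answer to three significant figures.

R_th ≤ 12.1 Ω

Loading drop = R_th/(R_th + R_L) ≤ 0.0120, so R_th ≤ R_L · ε/(1−ε) = 1.00 kΩ × 0.0120/0.9880 = 12.1 Ω.
(Any R1, R2 with R2/(R1+R2) = 0.332 and R1‖R2 ≤ 12.1 Ω will meet the spec.)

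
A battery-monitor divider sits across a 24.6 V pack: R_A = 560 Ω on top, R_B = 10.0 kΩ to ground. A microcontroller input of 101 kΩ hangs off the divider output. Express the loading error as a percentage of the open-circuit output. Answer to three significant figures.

The divider's output (Thévenin) resistance is R_A‖R_B = 530.3 Ω.
Fractional drop under load = R_th/(R_th + R_L) = 530.3 / (530.3 + 101000) = 0.005223.
So the output falls by 0.522 %.

0.522 %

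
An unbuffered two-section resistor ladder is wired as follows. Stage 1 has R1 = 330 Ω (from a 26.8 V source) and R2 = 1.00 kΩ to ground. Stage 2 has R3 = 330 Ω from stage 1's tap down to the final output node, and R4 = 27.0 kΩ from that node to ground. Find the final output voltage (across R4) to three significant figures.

V_out ≈ 19.7 V

Stage 2 presents R3+R4 = 27330 Ω as a load on stage 1's tap.
Stage 1's lower leg becomes R2‖(R3+R4) = 964.7 Ω, so V_mid = 26.8 × 964.7/1295 = 19.97 V.
Stage 2 is itself unloaded: V_out = V_mid × R4/(R3+R4) = 19.97 × 27000/27330 = 19.7 V.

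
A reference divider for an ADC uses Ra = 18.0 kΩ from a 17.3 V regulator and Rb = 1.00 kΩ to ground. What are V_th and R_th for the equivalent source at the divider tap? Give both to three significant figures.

V_th is the open-circuit tap voltage: 17.3 × 1.00/(18.0 + 1.00) = 0.911 V.
With the supply zeroed, Ra and Rb appear in parallel from the tap: R_th = Ra‖Rb = (18.0 × 1.00)/19.00 = 947 Ω.

V_th = 0.911 V, R_th = 947 Ω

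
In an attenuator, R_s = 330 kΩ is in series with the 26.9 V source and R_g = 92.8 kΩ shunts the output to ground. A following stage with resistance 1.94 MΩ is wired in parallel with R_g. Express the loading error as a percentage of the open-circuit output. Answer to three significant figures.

The divider's output (Thévenin) resistance is R_s‖R_g = 72.43 kΩ.
Fractional drop under load = R_th/(R_th + R_L) = 72.43 / (72.43 + 1940) = 0.03599.
So the output falls by 3.60 %.

3.60 %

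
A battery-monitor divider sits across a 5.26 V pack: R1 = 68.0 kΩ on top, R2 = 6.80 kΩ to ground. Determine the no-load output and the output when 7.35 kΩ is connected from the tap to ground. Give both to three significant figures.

Unloaded: 0.478 V; loaded: 0.260 V

Open-circuit: V = 5.26 × 6.80/(68.0 + 6.80) = 0.478 V.
With the load, R2 becomes R2‖R_L = 3.532 kΩ, so V = 5.26 × 3.532/71.53 = 0.260 V.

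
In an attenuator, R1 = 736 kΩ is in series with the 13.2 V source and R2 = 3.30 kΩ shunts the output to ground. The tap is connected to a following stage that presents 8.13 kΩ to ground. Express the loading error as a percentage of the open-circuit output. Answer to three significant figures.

The divider's output (Thévenin) resistance is R1‖R2 = 3.285 kΩ.
Fractional drop under load = R_th/(R_th + R_L) = 3.285 / (3.285 + 8.13) = 0.2878.
So the output falls by 28.8 %.

28.8 %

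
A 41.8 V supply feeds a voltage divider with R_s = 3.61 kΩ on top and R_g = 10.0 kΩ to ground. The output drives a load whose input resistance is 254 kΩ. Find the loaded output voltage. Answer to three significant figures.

The load sits in parallel with R_g: R_g‖R_L = (10.0 × 254) / (10.0 + 254) = 9.621 kΩ.
V_out = 41.8 × 9.621 / (3.61 + 9.621) = 41.8 × 9.621/13.23 = 30.4 V.

V_out ≈ 30.4 V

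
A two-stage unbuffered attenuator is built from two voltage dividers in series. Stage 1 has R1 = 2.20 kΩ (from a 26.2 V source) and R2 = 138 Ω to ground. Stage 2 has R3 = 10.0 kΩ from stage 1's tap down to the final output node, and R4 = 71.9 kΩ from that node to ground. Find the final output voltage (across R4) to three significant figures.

Stage 2 presents R3+R4 = 81900 Ω as a load on stage 1's tap.
Stage 1's lower leg becomes R2‖(R3+R4) = 137.8 Ω, so V_mid = 26.2 × 137.8/2338 = 1.544 V.
Stage 2 is itself unloaded: V_out = V_mid × R4/(R3+R4) = 1.544 × 71900/81900 = 1.36 V.

V_out ≈ 1.36 V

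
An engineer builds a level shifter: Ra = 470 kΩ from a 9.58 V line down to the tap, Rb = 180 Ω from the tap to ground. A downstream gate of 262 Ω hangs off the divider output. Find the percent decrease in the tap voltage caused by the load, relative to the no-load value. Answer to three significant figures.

40.7 %

Unloaded V = 9.58 × 180/470200 = 0.003668 V.
Loaded: Rb‖R_L = 106.7 Ω, giving V = 9.58 × 106.7/470100 = 0.002174 V.
Drop = (0.003668 − 0.002174) / 0.003668 = 40.7 %.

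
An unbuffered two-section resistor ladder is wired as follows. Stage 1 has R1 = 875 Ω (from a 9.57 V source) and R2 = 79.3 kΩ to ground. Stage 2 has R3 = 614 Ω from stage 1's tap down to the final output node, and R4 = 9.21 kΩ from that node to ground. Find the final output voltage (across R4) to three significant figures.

V_out ≈ 8.16 V

Stage 2 presents R3+R4 = 9824 Ω as a load on stage 1's tap.
Stage 1's lower leg becomes R2‖(R3+R4) = 8741 Ω, so V_mid = 9.57 × 8741/9616 = 8.699 V.
Stage 2 is itself unloaded: V_out = V_mid × R4/(R3+R4) = 8.699 × 9210/9824 = 8.16 V.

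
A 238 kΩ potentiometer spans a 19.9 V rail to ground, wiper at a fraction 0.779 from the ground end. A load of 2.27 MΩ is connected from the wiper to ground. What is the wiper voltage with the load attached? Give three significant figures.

The wiper splits the pot into (1−α)R = 52.60 kΩ above and αR = 185.4 kΩ below.
Lower section ‖ load = 171.4 kΩ.
V_wiper = 19.9 × 171.4/(52.60 + 171.4) = 15.2 V.

V ≈ 15.2 V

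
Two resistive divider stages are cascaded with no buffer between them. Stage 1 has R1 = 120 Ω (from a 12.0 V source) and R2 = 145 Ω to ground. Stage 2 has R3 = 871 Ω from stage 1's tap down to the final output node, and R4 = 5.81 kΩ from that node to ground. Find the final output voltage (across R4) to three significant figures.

Stage 2 presents R3+R4 = 6681 Ω as a load on stage 1's tap.
Stage 1's lower leg becomes R2‖(R3+R4) = 141.9 Ω, so V_mid = 12.0 × 141.9/261.9 = 6.502 V.
Stage 2 is itself unloaded: V_out = V_mid × R4/(R3+R4) = 6.502 × 5810/6681 = 5.65 V.

V_out ≈ 5.65 V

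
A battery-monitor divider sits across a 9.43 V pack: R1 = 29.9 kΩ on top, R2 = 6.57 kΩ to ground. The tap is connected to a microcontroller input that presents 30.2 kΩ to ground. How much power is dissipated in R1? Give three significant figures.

Total resistance from the source is R1 + (R2‖R_L) = 35.30 kΩ, so I = 9.43/35.30 kΩ = 0.2672 mA.
P = I²·R1 = (0.2672 mA)² × 29.9 kΩ = 2.13 mW.

P ≈ 2.13 mW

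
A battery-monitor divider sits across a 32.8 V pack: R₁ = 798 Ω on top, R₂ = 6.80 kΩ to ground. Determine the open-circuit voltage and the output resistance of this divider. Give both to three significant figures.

V_th is the open-circuit tap voltage: 32.8 × 6800/(798 + 6800) = 29.4 V.
With the supply zeroed, R₁ and R₂ appear in parallel from the tap: R_th = R₁‖R₂ = (798 × 6800)/7598 = 714 Ω.

V_th = 29.4 V, R_th = 714 Ω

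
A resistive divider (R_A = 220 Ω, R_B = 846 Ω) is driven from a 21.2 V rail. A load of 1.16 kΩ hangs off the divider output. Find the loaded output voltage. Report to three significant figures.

The load sits in parallel with R_B: R_B‖R_L = (846 × 1160) / (846 + 1160) = 489.2 Ω.
V_out = 21.2 × 489.2 / (220 + 489.2) = 21.2 × 489.2/709.2 = 14.6 V.

V_out ≈ 14.6 V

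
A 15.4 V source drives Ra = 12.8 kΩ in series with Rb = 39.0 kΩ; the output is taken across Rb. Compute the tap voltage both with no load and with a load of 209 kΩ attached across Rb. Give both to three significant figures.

Open-circuit: V = 15.4 × 39.0/(12.8 + 39.0) = 11.6 V.
With the load, Rb becomes Rb‖R_L = 32.87 kΩ, so V = 15.4 × 32.87/45.67 = 11.1 V.

Unloaded: 11.6 V; loaded: 11.1 V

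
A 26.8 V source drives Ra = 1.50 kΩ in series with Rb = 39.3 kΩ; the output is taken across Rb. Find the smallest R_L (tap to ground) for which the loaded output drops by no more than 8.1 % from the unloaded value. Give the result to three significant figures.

R_L(min) ≈ 16.4 kΩ

Output resistance R_th = Ra‖Rb = (1.50 × 39.3)/40.80 = 1.445 kΩ.
The fractional drop is R_th/(R_th + R_L); requiring this ≤ 0.0810 gives R_L ≥ R_th(1/0.0810 − 1) = 1.445 × 11.35 = 16.4 kΩ.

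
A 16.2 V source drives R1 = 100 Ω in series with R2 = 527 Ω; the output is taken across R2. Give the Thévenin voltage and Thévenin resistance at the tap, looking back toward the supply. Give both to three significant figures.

V_th is the open-circuit tap voltage: 16.2 × 527/(100 + 527) = 13.6 V.
With the supply zeroed, R1 and R2 appear in parallel from the tap: R_th = R1‖R2 = (100 × 527)/627.0 = 84.1 Ω.

V_th = 13.6 V, R_th = 84.1 Ω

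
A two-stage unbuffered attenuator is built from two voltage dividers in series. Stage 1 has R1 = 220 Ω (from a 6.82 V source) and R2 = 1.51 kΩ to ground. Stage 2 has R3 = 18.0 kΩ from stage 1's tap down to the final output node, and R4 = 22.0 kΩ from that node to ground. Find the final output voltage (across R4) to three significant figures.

Stage 2 presents R3+R4 = 40000 Ω as a load on stage 1's tap.
Stage 1's lower leg becomes R2‖(R3+R4) = 1455 Ω, so V_mid = 6.82 × 1455/1675 = 5.924 V.
Stage 2 is itself unloaded: V_out = V_mid × R4/(R3+R4) = 5.924 × 22000/40000 = 3.26 V.

V_out ≈ 3.26 V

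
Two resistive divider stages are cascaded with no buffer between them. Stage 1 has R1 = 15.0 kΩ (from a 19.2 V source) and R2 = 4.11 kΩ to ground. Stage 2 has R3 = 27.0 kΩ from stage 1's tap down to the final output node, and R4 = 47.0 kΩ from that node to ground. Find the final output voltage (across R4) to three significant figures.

Stage 2 presents R3+R4 = 74.00 kΩ as a load on stage 1's tap.
Stage 1's lower leg becomes R2‖(R3+R4) = 3.894 kΩ, so V_mid = 19.2 × 3.894/18.89 = 3.957 V.
Stage 2 is itself unloaded: V_out = V_mid × R4/(R3+R4) = 3.957 × 47.0/74.00 = 2.51 V.

V_out ≈ 2.51 V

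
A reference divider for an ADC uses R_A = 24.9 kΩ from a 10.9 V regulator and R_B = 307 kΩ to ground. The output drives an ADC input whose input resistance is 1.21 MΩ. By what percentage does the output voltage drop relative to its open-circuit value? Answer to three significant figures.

The divider's output (Thévenin) resistance is R_A‖R_B = 23.03 kΩ.
Fractional drop under load = R_th/(R_th + R_L) = 23.03 / (23.03 + 1210) = 0.01868.
So the output falls by 1.87 %.

1.87 %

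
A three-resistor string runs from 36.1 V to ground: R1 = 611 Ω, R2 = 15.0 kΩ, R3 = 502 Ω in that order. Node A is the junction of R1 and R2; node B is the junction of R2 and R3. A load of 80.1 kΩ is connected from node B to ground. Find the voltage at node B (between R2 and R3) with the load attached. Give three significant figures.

At node B, R3 is in parallel with the load: R3‖R_L = 498.9 Ω.
Below node A the resistance is R2 + (R3‖R_L) = 15500 Ω, so V_A = 36.1 × 15500/16110 = 34.73 V.
Then V_B = V_A × (R3‖R_L)/(R2 + R3‖R_L) = 34.73 × 498.9/15500 = 1.12 V.

V ≈ 1.12 V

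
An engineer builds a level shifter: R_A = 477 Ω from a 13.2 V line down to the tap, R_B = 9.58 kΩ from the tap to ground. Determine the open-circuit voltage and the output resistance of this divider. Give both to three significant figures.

V_th is the open-circuit tap voltage: 13.2 × 9580/(477 + 9580) = 12.6 V.
With the supply zeroed, R_A and R_B appear in parallel from the tap: R_th = R_A‖R_B = (477 × 9580)/10060 = 454 Ω.

V_th = 12.6 V, R_th = 454 Ω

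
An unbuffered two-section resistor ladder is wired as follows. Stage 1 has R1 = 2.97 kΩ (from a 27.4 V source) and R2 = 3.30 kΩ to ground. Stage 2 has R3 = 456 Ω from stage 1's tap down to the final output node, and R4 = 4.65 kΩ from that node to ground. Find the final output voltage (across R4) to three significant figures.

Stage 2 presents R3+R4 = 5106 Ω as a load on stage 1's tap.
Stage 1's lower leg becomes R2‖(R3+R4) = 2004 Ω, so V_mid = 27.4 × 2004/4974 = 11.04 V.
Stage 2 is itself unloaded: V_out = V_mid × R4/(R3+R4) = 11.04 × 4650/5106 = 10.1 V.

V_out ≈ 10.1 V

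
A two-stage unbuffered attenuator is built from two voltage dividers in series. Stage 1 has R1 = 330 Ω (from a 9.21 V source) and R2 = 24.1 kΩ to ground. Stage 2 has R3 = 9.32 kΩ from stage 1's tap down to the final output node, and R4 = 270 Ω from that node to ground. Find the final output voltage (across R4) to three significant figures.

V_out ≈ 0.247 V

Stage 2 presents R3+R4 = 9590 Ω as a load on stage 1's tap.
Stage 1's lower leg becomes R2‖(R3+R4) = 6860 Ω, so V_mid = 9.21 × 6860/7190 = 8.787 V.
Stage 2 is itself unloaded: V_out = V_mid × R4/(R3+R4) = 8.787 × 270/9590 = 0.247 V.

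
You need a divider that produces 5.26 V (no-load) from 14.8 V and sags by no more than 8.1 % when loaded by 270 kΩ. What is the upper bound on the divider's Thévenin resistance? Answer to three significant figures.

R_th ≤ 23.8 kΩ

Loading drop = R_th/(R_th + R_L) ≤ 0.0810, so R_th ≤ R_L · ε/(1−ε) = 270 kΩ × 0.0810/0.9190 = 23.8 kΩ.
(Any R1, R2 with R2/(R1+R2) = 0.355 and R1‖R2 ≤ 23.8 kΩ will meet the spec.)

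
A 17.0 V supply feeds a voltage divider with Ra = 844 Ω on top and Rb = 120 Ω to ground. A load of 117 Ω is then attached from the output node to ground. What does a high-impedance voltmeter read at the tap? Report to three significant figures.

V_out ≈ 1.11 V

The load sits in parallel with Rb: Rb‖R_L = (120 × 117) / (120 + 117) = 59.24 Ω.
V_out = 17.0 × 59.24 / (844 + 59.24) = 17.0 × 59.24/903.2 = 1.11 V.
(Unloaded it would have been 2.12 V.)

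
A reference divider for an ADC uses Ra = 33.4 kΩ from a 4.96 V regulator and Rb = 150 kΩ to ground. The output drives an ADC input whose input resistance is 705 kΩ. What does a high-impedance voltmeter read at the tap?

V_out ≈ 3.91 V

The load sits in parallel with Rb: Rb‖R_L = (150 × 705) / (150 + 705) = 123.7 kΩ.
V_out = 4.96 × 123.7 / (33.4 + 123.7) = 4.96 × 123.7/157.1 = 3.91 V.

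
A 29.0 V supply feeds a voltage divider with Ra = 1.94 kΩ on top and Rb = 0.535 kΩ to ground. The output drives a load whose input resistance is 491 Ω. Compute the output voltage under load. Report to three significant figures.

V_out ≈ 3.38 V

The load sits in parallel with Rb: Rb‖R_L = (535 × 491) / (535 + 491) = 256.0 Ω.
V_out = 29.0 × 256.0 / (1940 + 256.0) = 29.0 × 256.0/2196 = 3.38 V.
(Unloaded it would have been 6.27 V.)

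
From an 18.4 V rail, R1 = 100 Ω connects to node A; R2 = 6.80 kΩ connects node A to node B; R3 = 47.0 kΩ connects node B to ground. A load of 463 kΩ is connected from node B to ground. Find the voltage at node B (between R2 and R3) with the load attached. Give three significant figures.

V ≈ 15.8 V

At node B, R3 is in parallel with the load: R3‖R_L = 42670 Ω.
Below node A the resistance is R2 + (R3‖R_L) = 49470 Ω, so V_A = 18.4 × 49470/49570 = 18.36 V.
Then V_B = V_A × (R3‖R_L)/(R2 + R3‖R_L) = 18.36 × 42670/49470 = 15.8 V.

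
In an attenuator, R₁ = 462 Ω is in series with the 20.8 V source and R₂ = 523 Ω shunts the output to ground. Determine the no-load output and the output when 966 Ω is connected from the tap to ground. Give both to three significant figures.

Unloaded: 11.0 V; loaded: 8.81 V

Open-circuit: V = 20.8 × 523/(462 + 523) = 11.0 V.
With the load, R₂ becomes R₂‖R_L = 339.3 Ω, so V = 20.8 × 339.3/801.3 = 8.81 V.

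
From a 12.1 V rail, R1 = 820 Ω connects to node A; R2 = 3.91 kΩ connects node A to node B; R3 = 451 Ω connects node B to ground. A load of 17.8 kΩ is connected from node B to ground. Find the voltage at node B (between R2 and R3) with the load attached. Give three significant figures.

V ≈ 1.03 V

At node B, R3 is in parallel with the load: R3‖R_L = 439.9 Ω.
Below node A the resistance is R2 + (R3‖R_L) = 4350 Ω, so V_A = 12.1 × 4350/5170 = 10.18 V.
Then V_B = V_A × (R3‖R_L)/(R2 + R3‖R_L) = 10.18 × 439.9/4350 = 1.03 V.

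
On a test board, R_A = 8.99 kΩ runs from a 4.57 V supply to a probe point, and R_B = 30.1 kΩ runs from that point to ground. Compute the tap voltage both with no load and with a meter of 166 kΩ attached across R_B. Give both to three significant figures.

Unloaded: 3.52 V; loaded: 3.38 V

Open-circuit: V = 4.57 × 30.1/(8.99 + 30.1) = 3.52 V.
With the load, R_B becomes R_B‖R_L = 25.48 kΩ, so V = 4.57 × 25.48/34.47 = 3.38 V.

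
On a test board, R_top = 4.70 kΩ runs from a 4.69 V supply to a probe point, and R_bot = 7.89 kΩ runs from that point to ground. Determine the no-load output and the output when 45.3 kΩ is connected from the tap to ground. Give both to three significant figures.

Open-circuit: V = 4.69 × 7.89/(4.70 + 7.89) = 2.94 V.
With the load, R_bot becomes R_bot‖R_L = 6.720 kΩ, so V = 4.69 × 6.720/11.42 = 2.76 V.

Unloaded: 2.94 V; loaded: 2.76 V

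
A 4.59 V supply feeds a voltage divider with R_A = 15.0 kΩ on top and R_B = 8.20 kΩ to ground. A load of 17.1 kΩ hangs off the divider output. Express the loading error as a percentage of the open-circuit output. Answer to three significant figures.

Unloaded V = 4.59 × 8.20/23.20 = 1.622 V.
Loaded: R_B‖R_L = 5.542 kΩ, giving V = 4.59 × 5.542/20.54 = 1.238 V.
Drop = (1.622 − 1.238) / 1.622 = 23.7 %.

23.7 %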